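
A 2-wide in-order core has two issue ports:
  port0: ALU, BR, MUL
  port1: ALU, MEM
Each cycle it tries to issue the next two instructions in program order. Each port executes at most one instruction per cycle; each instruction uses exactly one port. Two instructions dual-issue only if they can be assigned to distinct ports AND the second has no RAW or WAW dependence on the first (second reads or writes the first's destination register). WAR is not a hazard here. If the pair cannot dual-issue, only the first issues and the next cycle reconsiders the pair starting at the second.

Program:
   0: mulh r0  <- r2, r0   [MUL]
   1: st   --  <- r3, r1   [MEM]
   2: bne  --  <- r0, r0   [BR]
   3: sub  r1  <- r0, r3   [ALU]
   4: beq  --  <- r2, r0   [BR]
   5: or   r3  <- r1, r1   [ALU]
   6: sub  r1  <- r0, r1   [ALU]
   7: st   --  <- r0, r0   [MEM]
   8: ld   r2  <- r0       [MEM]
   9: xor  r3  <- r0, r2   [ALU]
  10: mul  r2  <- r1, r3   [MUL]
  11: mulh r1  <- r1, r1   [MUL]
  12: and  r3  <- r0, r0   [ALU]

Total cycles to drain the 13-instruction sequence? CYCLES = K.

  cy0 -> i0+i1 (mulh;st) 2-wide
  cy1 -> i2+i3 (bne;sub) 2-wide
  cy2 -> i4+i5 (beq;or) 2-wide
  cy3 -> i6+i7 (sub;st) 2-wide
  cy4 -> i8 (ld) RAW r2
  cy5 -> i9 (xor) RAW r3
  cy6 -> i10 (mul) no-port MUL/MUL
  cy7 -> i11+i12 (mulh;and) 2-wide

CYCLES = 8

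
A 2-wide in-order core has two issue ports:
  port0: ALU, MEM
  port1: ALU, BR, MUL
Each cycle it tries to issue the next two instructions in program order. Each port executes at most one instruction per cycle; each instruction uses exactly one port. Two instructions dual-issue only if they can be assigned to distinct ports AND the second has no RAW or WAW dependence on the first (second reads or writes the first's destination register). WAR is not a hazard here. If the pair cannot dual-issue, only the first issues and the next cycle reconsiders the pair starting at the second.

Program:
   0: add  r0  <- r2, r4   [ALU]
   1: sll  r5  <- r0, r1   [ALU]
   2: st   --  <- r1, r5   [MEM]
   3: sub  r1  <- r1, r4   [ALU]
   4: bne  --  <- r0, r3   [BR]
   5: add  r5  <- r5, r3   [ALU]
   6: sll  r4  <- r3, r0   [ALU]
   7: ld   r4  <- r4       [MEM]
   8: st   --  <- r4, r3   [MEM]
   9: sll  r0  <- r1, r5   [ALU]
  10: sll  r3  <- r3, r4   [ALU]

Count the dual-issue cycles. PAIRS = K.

PAIRS = 3

  cy0 -> i0 (add.ALU) RAW r0
  cy1 -> i1 (sll.ALU) RAW r5
  cy2 -> i2,i3 (st.MEM sub.ALU) pair
  cy3 -> i4,i5 (bne.BR add.ALU) pair
  cy4 -> i6 (sll.ALU) RAW+WAW r4
  cy5 -> i7 (ld.MEM) no-port MEM/MEM
  cy6 -> i8,i9 (st.MEM sll.ALU) pair
  cy7 -> i10 (sll.ALU) tail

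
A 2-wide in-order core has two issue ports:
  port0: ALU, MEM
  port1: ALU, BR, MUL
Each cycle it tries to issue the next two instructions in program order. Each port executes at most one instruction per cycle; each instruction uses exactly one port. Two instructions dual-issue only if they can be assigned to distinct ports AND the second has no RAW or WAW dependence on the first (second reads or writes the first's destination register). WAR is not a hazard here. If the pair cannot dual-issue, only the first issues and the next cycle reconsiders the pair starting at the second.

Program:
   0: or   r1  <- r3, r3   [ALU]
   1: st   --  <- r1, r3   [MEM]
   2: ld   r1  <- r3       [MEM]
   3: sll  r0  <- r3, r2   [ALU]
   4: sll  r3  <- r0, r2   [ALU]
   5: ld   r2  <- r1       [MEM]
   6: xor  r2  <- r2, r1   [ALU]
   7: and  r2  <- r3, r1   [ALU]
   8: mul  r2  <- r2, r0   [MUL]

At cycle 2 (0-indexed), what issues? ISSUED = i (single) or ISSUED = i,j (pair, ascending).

ISSUED = 2,3

#0 head=0: or i0 RAW r1
#1 head=1: st i1 no-port MEM/MEM
#2 head=2: ld sll i2,i3 2-wide
#3 head=4: sll ld i4,i5 2-wide
#4 head=6: xor i6 WAW r2
#5 head=7: and i7 RAW+WAW r2
#6 head=8: mul i8 tail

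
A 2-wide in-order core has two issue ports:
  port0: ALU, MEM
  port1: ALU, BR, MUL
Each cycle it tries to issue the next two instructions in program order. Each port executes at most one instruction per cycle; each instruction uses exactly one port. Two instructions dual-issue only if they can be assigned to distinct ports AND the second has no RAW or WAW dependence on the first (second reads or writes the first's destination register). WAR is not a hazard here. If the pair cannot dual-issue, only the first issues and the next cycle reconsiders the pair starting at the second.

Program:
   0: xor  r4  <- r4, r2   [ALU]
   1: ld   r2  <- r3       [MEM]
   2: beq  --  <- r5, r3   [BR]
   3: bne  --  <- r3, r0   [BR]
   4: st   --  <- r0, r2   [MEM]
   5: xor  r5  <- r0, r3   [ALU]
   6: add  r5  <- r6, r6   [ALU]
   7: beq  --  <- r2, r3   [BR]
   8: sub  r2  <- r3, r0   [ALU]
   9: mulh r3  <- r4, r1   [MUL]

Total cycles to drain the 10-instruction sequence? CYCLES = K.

CYCLES = 6

0. xor.ALU;ld.MEM @i0,i1  | pair
1. beq.BR @i2  | no-port BR/BR
2. bne.BR;st.MEM @i3,i4  | pair
3. xor.ALU @i5  | WAW r5
4. add.ALU;beq.BR @i6,i7  | pair
5. sub.ALU;mulh.MUL @i8,i9  | pair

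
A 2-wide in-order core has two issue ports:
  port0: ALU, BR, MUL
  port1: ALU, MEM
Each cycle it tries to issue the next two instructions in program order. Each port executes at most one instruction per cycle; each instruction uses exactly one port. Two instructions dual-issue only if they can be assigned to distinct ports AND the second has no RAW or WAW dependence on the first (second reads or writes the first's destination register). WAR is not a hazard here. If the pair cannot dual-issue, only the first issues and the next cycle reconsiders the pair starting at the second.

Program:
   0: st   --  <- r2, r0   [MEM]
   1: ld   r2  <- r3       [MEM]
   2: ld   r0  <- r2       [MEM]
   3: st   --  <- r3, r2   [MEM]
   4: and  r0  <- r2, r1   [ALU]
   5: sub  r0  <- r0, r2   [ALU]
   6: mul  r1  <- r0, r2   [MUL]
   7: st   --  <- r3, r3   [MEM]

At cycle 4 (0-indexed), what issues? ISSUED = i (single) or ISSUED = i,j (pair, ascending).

#0 head=0: st i0 no-port MEM/MEM
#1 head=1: ld i1 no-port MEM/MEM
#2 head=2: ld i2 no-port MEM/MEM
#3 head=3: st/and i3+i4 2-wide
#4 head=5: sub i5 RAW r0
#5 head=6: mul/st i6+i7 2-wide

ISSUED = 5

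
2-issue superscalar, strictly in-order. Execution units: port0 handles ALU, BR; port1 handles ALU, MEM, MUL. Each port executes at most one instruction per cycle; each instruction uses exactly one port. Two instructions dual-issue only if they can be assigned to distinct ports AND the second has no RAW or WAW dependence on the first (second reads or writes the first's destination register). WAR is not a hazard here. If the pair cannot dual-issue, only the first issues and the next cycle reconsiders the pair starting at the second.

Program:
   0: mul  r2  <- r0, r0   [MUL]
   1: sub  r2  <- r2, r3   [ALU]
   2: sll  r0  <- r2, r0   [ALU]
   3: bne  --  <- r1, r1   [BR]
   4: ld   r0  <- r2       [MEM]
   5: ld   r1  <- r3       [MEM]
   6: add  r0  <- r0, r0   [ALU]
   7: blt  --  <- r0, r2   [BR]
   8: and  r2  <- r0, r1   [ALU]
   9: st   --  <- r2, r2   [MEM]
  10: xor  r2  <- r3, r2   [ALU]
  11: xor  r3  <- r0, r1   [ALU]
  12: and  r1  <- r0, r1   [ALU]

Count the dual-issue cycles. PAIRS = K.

PAIRS = 5

  cy0 -> i0 (mul.MUL) RAW+WAW r2
  cy1 -> i1 (sub.ALU) RAW r2
  cy2 -> i2&i3 (sll.ALU;bne.BR) 2-wide
  cy3 -> i4 (ld.MEM) no-port MEM/MEM
  cy4 -> i5&i6 (ld.MEM;add.ALU) 2-wide
  cy5 -> i7&i8 (blt.BR;and.ALU) 2-wide
  cy6 -> i9&i10 (st.MEM;xor.ALU) 2-wide
  cy7 -> i11&i12 (xor.ALU;and.ALU) 2-wide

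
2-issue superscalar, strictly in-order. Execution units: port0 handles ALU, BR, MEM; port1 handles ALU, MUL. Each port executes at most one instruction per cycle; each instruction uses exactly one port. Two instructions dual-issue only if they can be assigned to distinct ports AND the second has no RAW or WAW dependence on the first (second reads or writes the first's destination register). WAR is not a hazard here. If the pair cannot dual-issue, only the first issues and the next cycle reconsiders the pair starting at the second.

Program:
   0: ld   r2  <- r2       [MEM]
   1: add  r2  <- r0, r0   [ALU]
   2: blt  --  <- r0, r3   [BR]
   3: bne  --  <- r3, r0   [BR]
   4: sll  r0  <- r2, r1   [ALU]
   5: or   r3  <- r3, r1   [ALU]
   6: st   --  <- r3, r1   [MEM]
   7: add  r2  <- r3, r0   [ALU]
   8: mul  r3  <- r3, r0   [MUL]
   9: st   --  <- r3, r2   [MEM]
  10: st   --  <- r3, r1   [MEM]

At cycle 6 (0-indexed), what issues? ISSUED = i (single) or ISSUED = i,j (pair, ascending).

ISSUED = 9

0. ld.MEM @i0  | WAW r2
1. add.ALU/blt.BR @i1,i2  | 2-wide
2. bne.BR/sll.ALU @i3,i4  | 2-wide
3. or.ALU @i5  | RAW r3
4. st.MEM/add.ALU @i6,i7  | 2-wide
5. mul.MUL @i8  | RAW r3
6. st.MEM @i9  | no-port MEM/MEM
7. st.MEM @i10  | tail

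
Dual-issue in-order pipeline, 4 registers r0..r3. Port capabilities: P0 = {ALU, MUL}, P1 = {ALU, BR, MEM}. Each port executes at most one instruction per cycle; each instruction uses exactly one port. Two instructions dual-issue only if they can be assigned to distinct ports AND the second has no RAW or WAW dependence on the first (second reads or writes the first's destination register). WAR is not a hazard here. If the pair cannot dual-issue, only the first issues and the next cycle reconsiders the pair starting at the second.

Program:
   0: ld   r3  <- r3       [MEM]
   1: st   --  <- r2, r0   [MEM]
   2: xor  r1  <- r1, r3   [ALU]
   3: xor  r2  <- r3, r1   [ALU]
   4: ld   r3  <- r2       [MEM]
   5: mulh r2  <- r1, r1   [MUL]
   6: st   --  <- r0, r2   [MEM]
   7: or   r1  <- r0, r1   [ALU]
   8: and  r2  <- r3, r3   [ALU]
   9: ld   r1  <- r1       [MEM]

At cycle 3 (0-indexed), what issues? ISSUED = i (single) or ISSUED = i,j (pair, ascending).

ISSUED = 4,5

[0] i0  ld  -- no-port MEM/MEM
[1] i1/i2  st+xor  -- 2-wide
[2] i3  xor  -- RAW r2
[3] i4/i5  ld+mulh  -- 2-wide
[4] i6/i7  st+or  -- 2-wide
[5] i8/i9  and+ld  -- 2-wide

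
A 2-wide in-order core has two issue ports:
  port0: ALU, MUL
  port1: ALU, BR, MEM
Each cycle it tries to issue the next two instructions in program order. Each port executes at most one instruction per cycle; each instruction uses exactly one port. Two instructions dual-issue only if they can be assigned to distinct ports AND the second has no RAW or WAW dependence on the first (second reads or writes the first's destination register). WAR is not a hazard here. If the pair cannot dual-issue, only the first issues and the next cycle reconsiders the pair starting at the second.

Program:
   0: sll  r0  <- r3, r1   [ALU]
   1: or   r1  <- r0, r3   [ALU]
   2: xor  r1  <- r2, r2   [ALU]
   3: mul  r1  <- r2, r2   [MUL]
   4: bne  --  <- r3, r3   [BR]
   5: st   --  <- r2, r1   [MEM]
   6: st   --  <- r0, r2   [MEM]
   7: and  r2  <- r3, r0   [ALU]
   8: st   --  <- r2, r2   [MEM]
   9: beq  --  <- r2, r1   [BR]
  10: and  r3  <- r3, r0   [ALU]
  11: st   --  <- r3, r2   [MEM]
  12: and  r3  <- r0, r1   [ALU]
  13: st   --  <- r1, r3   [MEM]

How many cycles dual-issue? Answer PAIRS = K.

PAIRS = 4

  cy0 -> i0 (sll) RAW r0
  cy1 -> i1 (or) WAW r1
  cy2 -> i2 (xor) WAW r1
  cy3 -> i3/i4 (mul bne) dual
  cy4 -> i5 (st) no-port MEM/MEM
  cy5 -> i6/i7 (st and) dual
  cy6 -> i8 (st) no-port MEM/BR
  cy7 -> i9/i10 (beq and) dual
  cy8 -> i11/i12 (st and) dual
  cy9 -> i13 (st) tail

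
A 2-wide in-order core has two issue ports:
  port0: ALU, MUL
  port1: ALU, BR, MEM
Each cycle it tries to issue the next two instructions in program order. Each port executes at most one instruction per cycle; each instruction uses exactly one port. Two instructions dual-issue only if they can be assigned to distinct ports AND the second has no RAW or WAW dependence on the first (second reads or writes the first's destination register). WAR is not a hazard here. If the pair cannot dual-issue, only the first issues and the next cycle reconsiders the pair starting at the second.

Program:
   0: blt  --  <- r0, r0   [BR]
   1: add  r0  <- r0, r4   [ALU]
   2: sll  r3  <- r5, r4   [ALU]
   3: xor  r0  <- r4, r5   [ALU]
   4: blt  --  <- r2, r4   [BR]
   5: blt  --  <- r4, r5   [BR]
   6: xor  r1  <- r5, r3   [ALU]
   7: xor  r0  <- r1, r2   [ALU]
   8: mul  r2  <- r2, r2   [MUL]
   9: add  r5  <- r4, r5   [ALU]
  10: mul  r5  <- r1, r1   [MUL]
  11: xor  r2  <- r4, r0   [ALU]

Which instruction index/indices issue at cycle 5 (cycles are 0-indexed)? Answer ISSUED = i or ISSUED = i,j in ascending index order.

ISSUED = 9

  cy0 -> i0,i1 (blt+add) dual
  cy1 -> i2,i3 (sll+xor) dual
  cy2 -> i4 (blt) no-port BR/BR
  cy3 -> i5,i6 (blt+xor) dual
  cy4 -> i7,i8 (xor+mul) dual
  cy5 -> i9 (add) WAW r5
  cy6 -> i10,i11 (mul+xor) dual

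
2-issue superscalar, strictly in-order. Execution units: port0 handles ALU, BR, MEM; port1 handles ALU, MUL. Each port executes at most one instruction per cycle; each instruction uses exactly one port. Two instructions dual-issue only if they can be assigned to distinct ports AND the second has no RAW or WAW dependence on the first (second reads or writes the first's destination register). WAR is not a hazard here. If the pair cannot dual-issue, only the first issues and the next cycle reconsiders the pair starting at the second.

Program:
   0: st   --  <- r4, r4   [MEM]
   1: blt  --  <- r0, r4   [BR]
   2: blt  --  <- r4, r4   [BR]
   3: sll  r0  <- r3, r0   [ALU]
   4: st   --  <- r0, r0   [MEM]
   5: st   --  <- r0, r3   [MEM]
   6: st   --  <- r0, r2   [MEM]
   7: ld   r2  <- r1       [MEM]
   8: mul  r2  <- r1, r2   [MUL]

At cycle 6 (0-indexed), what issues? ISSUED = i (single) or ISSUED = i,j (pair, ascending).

ISSUED = 7

[0] i0  st.MEM  -- no-port MEM/BR
[1] i1  blt.BR  -- no-port BR/BR
[2] i2&i3  blt.BR;sll.ALU  -- dual
[3] i4  st.MEM  -- no-port MEM/MEM
[4] i5  st.MEM  -- no-port MEM/MEM
[5] i6  st.MEM  -- no-port MEM/MEM
[6] i7  ld.MEM  -- RAW+WAW r2
[7] i8  mul.MUL  -- tail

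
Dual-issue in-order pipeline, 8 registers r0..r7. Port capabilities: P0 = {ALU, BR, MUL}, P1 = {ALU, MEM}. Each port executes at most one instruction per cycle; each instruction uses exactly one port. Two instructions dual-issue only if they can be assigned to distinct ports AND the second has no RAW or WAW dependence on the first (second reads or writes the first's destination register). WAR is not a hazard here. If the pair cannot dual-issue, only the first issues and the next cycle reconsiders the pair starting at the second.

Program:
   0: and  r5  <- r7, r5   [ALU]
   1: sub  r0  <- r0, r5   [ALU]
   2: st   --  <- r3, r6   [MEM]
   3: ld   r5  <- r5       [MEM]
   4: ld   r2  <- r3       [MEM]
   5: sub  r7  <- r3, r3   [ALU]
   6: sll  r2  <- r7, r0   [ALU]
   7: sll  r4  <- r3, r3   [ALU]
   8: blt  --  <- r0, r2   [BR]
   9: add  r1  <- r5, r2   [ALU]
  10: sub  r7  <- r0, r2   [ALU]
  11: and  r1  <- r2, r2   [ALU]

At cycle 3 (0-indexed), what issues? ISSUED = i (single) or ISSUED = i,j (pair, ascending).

ISSUED = 4,5

c0: i0 and  RAW r5
c1: i1&i2 sub;st  2-wide
c2: i3 ld  no-port MEM/MEM
c3: i4&i5 ld;sub  2-wide
c4: i6&i7 sll;sll  2-wide
c5: i8&i9 blt;add  2-wide
c6: i10&i11 sub;and  2-wide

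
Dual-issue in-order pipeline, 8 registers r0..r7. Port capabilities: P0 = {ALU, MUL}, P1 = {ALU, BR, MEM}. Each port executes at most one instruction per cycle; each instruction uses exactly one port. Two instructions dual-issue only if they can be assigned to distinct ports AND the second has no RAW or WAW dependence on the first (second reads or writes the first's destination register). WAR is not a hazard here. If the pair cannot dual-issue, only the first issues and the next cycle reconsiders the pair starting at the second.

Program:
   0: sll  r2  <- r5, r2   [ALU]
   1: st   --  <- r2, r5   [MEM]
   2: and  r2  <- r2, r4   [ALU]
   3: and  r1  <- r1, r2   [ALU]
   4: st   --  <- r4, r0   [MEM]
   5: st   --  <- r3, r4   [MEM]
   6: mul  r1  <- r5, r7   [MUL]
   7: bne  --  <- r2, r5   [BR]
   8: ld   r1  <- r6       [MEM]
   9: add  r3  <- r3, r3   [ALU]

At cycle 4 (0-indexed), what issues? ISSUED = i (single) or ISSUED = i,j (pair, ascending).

c0: i0 sll.ALU  RAW r2
c1: i1/i2 st.MEM+and.ALU  pair
c2: i3/i4 and.ALU+st.MEM  pair
c3: i5/i6 st.MEM+mul.MUL  pair
c4: i7 bne.BR  no-port BR/MEM
c5: i8/i9 ld.MEM+add.ALU  pair

ISSUED = 7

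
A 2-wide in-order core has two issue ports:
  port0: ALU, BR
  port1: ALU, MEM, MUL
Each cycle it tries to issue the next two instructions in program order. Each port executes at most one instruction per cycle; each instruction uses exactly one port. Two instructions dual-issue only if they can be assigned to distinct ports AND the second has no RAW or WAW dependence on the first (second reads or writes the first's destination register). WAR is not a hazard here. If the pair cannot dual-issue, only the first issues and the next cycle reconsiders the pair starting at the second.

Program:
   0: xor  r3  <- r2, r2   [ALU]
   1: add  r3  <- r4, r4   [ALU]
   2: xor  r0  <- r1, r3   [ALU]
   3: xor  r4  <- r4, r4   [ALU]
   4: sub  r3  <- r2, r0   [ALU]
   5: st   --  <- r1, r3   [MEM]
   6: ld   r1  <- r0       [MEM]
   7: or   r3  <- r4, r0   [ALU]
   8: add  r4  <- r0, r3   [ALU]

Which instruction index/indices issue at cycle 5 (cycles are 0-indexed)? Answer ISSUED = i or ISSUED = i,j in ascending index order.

ISSUED = 6,7

#0 head=0: xor i0 WAW r3
#1 head=1: add i1 RAW r3
#2 head=2: xor+xor i2&i3 dual
#3 head=4: sub i4 RAW r3
#4 head=5: st i5 no-port MEM/MEM
#5 head=6: ld+or i6&i7 dual
#6 head=8: add i8 tail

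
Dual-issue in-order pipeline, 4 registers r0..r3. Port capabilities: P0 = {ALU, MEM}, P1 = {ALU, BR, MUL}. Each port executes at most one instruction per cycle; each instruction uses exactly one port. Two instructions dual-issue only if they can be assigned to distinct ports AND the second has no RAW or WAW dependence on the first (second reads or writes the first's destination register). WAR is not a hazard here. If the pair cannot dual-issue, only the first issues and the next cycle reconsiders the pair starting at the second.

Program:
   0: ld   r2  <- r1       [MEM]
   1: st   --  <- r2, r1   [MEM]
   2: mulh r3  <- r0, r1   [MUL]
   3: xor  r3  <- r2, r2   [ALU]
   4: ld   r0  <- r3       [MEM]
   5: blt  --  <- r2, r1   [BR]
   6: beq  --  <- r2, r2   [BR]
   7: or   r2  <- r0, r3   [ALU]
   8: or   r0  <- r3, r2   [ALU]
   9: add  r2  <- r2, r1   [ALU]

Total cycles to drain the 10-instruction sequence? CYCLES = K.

[0] i0  ld.MEM  -- no-port MEM/MEM
[1] i1+i2  st.MEM mulh.MUL  -- 2-wide
[2] i3  xor.ALU  -- RAW r3
[3] i4+i5  ld.MEM blt.BR  -- 2-wide
[4] i6+i7  beq.BR or.ALU  -- 2-wide
[5] i8+i9  or.ALU add.ALU  -- 2-wide

CYCLES = 6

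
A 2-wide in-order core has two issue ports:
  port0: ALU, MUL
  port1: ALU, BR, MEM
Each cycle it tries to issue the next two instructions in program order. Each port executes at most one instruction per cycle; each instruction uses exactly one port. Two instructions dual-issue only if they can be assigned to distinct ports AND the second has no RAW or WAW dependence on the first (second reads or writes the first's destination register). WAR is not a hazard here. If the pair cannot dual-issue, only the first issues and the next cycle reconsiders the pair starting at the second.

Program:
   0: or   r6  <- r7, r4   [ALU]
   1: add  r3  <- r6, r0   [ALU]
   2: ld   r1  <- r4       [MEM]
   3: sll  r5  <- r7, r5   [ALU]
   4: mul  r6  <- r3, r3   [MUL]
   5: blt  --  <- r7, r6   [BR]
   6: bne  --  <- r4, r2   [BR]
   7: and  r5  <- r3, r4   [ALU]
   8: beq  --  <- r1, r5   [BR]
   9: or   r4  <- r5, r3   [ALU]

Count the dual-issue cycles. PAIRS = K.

PAIRS = 4

#0 head=0: or.ALU i0 RAW r6
#1 head=1: add.ALU ld.MEM i1/i2 dual
#2 head=3: sll.ALU mul.MUL i3/i4 dual
#3 head=5: blt.BR i5 no-port BR/BR
#4 head=6: bne.BR and.ALU i6/i7 dual
#5 head=8: beq.BR or.ALU i8/i9 dual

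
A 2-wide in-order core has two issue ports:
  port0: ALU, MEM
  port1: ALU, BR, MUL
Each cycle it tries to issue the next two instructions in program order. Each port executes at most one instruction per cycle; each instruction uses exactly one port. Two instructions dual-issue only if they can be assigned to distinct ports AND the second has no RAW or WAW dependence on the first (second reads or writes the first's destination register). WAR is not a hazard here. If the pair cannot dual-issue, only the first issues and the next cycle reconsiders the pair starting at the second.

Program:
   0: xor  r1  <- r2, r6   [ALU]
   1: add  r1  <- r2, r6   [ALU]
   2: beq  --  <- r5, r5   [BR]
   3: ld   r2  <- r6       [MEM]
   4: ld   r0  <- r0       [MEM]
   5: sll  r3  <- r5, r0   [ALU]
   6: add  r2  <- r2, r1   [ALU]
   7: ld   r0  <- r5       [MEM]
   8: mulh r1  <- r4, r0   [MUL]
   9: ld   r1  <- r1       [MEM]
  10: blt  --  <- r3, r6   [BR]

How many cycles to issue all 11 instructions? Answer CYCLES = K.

t=0 i0:xor.ALU ; WAW r1
t=1 i1&i2:add.ALU;beq.BR ; 2-wide
t=2 i3:ld.MEM ; no-port MEM/MEM
t=3 i4:ld.MEM ; RAW r0
t=4 i5&i6:sll.ALU;add.ALU ; 2-wide
t=5 i7:ld.MEM ; RAW r0
t=6 i8:mulh.MUL ; RAW+WAW r1
t=7 i9&i10:ld.MEM;blt.BR ; 2-wide

CYCLES = 8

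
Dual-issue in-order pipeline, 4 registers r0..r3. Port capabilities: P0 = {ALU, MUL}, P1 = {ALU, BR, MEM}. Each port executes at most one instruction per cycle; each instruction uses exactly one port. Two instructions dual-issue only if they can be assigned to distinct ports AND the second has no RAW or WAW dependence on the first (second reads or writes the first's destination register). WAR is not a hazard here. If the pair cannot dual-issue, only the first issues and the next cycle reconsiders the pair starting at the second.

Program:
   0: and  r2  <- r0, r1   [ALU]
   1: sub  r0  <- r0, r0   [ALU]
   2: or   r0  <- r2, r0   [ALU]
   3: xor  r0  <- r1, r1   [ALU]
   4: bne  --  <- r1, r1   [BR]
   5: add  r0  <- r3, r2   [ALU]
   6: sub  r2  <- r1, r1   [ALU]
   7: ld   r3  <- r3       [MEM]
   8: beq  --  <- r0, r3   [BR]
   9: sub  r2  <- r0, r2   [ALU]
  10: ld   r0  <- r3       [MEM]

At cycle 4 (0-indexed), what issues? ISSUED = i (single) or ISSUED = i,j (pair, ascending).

[0] i0/i1  and.ALU+sub.ALU  -- 2-wide
[1] i2  or.ALU  -- WAW r0
[2] i3/i4  xor.ALU+bne.BR  -- 2-wide
[3] i5/i6  add.ALU+sub.ALU  -- 2-wide
[4] i7  ld.MEM  -- no-port MEM/BR
[5] i8/i9  beq.BR+sub.ALU  -- 2-wide
[6] i10  ld.MEM  -- tail

ISSUED = 7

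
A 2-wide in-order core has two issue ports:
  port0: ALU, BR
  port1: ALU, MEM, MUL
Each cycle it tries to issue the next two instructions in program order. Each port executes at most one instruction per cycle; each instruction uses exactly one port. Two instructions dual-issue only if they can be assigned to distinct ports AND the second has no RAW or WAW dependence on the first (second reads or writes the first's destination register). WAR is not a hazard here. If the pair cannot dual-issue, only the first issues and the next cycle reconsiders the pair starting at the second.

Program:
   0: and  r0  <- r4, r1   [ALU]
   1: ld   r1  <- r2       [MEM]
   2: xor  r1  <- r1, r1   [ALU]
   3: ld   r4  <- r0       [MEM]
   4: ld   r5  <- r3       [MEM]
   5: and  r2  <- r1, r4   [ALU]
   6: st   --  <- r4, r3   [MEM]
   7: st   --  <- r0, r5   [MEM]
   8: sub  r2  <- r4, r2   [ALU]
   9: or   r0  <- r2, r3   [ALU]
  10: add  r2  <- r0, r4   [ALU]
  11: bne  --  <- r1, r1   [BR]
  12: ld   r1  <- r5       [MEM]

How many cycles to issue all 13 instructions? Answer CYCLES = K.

CYCLES = 8

c0: i0&i1 and.ALU ld.MEM  dual
c1: i2&i3 xor.ALU ld.MEM  dual
c2: i4&i5 ld.MEM and.ALU  dual
c3: i6 st.MEM  no-port MEM/MEM
c4: i7&i8 st.MEM sub.ALU  dual
c5: i9 or.ALU  RAW r0
c6: i10&i11 add.ALU bne.BR  dual
c7: i12 ld.MEM  tail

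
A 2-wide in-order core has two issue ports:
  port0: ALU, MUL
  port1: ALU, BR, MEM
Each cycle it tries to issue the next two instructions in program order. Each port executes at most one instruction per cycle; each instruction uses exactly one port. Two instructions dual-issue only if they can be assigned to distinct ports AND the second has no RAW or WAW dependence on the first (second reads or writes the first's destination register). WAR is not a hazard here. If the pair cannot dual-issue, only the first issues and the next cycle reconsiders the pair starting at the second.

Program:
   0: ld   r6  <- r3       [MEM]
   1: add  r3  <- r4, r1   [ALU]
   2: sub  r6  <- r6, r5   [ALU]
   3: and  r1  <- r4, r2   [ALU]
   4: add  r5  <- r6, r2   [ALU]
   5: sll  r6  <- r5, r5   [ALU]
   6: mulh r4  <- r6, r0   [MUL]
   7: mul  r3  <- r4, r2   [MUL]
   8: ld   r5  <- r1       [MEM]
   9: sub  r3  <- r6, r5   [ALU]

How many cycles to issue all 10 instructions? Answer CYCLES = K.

  cy0 -> i0,i1 (ld/add) dual
  cy1 -> i2,i3 (sub/and) dual
  cy2 -> i4 (add) RAW r5
  cy3 -> i5 (sll) RAW r6
  cy4 -> i6 (mulh) no-port MUL/MUL
  cy5 -> i7,i8 (mul/ld) dual
  cy6 -> i9 (sub) tail

CYCLES = 7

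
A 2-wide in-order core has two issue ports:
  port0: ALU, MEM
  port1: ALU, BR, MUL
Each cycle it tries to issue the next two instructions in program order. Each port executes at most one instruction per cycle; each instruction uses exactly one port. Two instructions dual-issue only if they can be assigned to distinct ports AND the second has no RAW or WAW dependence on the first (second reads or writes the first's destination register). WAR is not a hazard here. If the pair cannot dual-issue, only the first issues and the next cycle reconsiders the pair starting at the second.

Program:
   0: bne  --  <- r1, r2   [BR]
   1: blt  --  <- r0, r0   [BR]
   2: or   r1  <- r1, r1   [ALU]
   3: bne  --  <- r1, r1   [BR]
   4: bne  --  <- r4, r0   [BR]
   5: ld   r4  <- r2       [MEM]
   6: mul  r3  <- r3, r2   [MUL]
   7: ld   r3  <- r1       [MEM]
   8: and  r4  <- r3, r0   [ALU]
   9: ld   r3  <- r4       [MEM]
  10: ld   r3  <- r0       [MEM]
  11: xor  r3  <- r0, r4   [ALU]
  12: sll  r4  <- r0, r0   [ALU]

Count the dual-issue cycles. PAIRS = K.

#0 head=0: bne i0 no-port BR/BR
#1 head=1: blt;or i1+i2 dual
#2 head=3: bne i3 no-port BR/BR
#3 head=4: bne;ld i4+i5 dual
#4 head=6: mul i6 WAW r3
#5 head=7: ld i7 RAW r3
#6 head=8: and i8 RAW r4
#7 head=9: ld i9 no-port MEM/MEM
#8 head=10: ld i10 WAW r3
#9 head=11: xor;sll i11+i12 dual

PAIRS = 3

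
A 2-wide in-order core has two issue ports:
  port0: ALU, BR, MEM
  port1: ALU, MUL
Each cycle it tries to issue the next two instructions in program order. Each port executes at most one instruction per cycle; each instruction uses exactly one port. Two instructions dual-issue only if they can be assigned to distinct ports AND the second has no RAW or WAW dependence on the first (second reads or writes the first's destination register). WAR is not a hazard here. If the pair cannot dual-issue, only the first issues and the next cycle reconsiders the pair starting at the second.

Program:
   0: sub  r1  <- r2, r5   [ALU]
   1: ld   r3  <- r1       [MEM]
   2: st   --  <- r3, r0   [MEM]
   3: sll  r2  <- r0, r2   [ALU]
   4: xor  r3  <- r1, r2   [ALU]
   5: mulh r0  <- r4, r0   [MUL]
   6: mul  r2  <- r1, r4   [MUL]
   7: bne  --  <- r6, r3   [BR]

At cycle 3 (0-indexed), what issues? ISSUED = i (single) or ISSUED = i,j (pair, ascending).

[0] i0  sub  -- RAW r1
[1] i1  ld  -- no-port MEM/MEM
[2] i2&i3  st;sll  -- 2-wide
[3] i4&i5  xor;mulh  -- 2-wide
[4] i6&i7  mul;bne  -- 2-wide

ISSUED = 4,5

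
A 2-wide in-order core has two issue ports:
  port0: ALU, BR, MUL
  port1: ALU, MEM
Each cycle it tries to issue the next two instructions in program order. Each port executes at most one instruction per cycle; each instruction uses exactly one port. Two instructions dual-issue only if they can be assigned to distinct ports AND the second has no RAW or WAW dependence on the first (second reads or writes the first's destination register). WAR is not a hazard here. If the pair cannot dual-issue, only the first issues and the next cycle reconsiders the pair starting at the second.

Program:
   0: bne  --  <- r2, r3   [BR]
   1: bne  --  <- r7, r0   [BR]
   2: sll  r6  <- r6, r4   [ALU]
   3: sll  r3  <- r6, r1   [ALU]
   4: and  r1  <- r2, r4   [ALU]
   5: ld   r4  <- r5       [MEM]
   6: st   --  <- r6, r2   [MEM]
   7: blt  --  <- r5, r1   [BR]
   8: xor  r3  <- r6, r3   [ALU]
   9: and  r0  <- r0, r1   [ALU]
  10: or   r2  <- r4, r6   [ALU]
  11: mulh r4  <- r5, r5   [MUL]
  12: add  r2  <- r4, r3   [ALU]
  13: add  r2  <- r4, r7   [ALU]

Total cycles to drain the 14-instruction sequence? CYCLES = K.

0. bne.BR @i0  | no-port BR/BR
1. bne.BR+sll.ALU @i1&i2  | 2-wide
2. sll.ALU+and.ALU @i3&i4  | 2-wide
3. ld.MEM @i5  | no-port MEM/MEM
4. st.MEM+blt.BR @i6&i7  | 2-wide
5. xor.ALU+and.ALU @i8&i9  | 2-wide
6. or.ALU+mulh.MUL @i10&i11  | 2-wide
7. add.ALU @i12  | WAW r2
8. add.ALU @i13  | tail

CYCLES = 9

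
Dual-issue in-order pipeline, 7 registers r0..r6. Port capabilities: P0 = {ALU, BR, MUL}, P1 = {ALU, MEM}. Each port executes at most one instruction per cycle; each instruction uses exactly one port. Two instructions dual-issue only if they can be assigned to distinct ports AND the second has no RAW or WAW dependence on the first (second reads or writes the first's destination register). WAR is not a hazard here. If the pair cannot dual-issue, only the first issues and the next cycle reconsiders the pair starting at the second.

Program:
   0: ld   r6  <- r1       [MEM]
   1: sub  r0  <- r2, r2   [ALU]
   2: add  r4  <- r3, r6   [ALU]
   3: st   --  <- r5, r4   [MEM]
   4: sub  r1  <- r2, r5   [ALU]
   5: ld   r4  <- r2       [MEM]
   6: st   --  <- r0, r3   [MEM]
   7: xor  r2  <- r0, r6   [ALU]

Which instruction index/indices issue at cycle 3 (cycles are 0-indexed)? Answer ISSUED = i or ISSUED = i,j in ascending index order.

ISSUED = 5

t=0 i0,i1:ld sub ; 2-wide
t=1 i2:add ; RAW r4
t=2 i3,i4:st sub ; 2-wide
t=3 i5:ld ; no-port MEM/MEM
t=4 i6,i7:st xor ; 2-wide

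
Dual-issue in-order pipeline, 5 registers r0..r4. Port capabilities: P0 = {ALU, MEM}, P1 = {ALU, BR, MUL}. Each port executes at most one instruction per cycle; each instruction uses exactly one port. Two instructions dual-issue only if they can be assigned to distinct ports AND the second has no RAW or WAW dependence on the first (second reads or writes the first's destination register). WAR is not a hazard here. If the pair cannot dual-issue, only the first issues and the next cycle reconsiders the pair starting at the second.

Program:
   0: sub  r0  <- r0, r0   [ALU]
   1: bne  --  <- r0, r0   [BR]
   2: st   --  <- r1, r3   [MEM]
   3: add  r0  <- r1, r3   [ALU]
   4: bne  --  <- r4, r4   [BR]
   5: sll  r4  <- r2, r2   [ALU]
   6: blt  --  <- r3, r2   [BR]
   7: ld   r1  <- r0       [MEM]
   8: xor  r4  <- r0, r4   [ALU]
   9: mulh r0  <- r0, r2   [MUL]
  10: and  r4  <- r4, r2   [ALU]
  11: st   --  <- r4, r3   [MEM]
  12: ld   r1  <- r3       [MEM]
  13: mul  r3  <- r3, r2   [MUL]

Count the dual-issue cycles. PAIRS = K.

c0: i0 sub.ALU  RAW r0
c1: i1,i2 bne.BR/st.MEM  pair
c2: i3,i4 add.ALU/bne.BR  pair
c3: i5,i6 sll.ALU/blt.BR  pair
c4: i7,i8 ld.MEM/xor.ALU  pair
c5: i9,i10 mulh.MUL/and.ALU  pair
c6: i11 st.MEM  no-port MEM/MEM
c7: i12,i13 ld.MEM/mul.MUL  pair

PAIRS = 6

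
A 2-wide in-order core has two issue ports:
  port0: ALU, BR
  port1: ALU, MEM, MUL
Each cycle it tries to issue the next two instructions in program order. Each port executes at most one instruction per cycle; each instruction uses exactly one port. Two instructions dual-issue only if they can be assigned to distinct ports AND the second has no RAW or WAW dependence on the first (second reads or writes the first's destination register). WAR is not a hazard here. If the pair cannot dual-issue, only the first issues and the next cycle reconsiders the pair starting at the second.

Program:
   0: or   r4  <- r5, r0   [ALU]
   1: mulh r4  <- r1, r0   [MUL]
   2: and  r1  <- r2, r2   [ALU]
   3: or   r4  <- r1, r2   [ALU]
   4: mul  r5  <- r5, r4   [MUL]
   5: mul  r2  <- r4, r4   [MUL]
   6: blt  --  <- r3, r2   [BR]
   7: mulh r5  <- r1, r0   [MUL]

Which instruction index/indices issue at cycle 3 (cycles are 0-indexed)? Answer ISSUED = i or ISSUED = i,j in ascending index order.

ISSUED = 4

[0] i0  or  -- WAW r4
[1] i1+i2  mulh and  -- pair
[2] i3  or  -- RAW r4
[3] i4  mul  -- no-port MUL/MUL
[4] i5  mul  -- RAW r2
[5] i6+i7  blt mulh  -- pair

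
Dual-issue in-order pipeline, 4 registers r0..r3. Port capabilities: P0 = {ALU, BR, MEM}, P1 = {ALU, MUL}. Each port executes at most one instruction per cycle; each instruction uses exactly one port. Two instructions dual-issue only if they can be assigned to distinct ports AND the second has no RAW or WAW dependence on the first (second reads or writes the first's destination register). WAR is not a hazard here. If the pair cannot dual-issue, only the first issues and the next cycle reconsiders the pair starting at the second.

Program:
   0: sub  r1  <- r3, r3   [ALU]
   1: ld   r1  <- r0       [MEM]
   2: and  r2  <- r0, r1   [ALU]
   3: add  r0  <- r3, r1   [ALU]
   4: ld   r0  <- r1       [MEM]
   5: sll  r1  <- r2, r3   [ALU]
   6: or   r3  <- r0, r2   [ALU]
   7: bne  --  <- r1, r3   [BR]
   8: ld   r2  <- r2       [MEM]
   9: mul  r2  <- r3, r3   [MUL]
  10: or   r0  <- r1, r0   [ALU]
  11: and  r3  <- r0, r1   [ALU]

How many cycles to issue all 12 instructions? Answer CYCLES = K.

CYCLES = 9

0. sub @i0  | WAW r1
1. ld @i1  | RAW r1
2. and;add @i2,i3  | dual
3. ld;sll @i4,i5  | dual
4. or @i6  | RAW r3
5. bne @i7  | no-port BR/MEM
6. ld @i8  | WAW r2
7. mul;or @i9,i10  | dual
8. and @i11  | tail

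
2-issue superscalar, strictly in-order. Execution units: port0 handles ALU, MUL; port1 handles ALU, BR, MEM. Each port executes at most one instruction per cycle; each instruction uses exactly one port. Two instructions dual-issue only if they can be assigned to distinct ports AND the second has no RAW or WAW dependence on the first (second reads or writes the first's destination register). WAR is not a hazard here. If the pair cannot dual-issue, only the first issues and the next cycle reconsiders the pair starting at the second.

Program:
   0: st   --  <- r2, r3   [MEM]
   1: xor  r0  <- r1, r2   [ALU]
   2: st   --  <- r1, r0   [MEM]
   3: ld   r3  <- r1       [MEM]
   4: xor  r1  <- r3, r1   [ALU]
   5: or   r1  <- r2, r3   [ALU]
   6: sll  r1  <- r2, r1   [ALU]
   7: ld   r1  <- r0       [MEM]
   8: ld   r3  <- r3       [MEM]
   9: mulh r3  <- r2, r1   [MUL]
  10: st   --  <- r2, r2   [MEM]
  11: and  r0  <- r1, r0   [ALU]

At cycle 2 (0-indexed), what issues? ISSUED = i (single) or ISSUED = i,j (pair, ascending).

t=0 i0,i1:st+xor ; 2-wide
t=1 i2:st ; no-port MEM/MEM
t=2 i3:ld ; RAW r3
t=3 i4:xor ; WAW r1
t=4 i5:or ; RAW+WAW r1
t=5 i6:sll ; WAW r1
t=6 i7:ld ; no-port MEM/MEM
t=7 i8:ld ; WAW r3
t=8 i9,i10:mulh+st ; 2-wide
t=9 i11:and ; tail

ISSUED = 3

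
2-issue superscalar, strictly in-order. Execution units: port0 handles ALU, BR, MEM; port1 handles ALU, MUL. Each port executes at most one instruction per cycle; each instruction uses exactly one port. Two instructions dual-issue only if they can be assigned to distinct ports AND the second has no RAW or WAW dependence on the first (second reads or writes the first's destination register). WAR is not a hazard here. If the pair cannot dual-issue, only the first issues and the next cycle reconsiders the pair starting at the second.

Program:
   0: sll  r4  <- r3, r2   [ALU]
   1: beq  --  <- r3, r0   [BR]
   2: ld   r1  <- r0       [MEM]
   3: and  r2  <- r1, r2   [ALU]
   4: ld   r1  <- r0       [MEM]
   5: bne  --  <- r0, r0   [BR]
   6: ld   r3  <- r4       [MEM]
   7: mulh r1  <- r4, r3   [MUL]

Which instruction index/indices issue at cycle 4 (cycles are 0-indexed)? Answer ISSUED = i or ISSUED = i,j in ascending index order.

ISSUED = 6

  cy0 -> i0,i1 (sll;beq) 2-wide
  cy1 -> i2 (ld) RAW r1
  cy2 -> i3,i4 (and;ld) 2-wide
  cy3 -> i5 (bne) no-port BR/MEM
  cy4 -> i6 (ld) RAW r3
  cy5 -> i7 (mulh) tail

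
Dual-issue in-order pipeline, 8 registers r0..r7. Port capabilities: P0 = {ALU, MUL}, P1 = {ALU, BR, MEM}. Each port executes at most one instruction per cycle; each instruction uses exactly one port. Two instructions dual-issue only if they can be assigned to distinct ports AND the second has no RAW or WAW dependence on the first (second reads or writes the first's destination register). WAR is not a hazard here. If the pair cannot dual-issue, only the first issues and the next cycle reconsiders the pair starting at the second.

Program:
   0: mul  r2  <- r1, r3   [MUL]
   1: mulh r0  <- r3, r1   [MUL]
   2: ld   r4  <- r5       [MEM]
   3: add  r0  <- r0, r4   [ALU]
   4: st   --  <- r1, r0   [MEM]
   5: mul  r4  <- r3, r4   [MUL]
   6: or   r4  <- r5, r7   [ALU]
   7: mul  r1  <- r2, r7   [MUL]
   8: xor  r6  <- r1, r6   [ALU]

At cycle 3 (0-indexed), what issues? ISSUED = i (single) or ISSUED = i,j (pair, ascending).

ISSUED = 4,5

  cy0 -> i0 (mul) no-port MUL/MUL
  cy1 -> i1/i2 (mulh/ld) dual
  cy2 -> i3 (add) RAW r0
  cy3 -> i4/i5 (st/mul) dual
  cy4 -> i6/i7 (or/mul) dual
  cy5 -> i8 (xor) tail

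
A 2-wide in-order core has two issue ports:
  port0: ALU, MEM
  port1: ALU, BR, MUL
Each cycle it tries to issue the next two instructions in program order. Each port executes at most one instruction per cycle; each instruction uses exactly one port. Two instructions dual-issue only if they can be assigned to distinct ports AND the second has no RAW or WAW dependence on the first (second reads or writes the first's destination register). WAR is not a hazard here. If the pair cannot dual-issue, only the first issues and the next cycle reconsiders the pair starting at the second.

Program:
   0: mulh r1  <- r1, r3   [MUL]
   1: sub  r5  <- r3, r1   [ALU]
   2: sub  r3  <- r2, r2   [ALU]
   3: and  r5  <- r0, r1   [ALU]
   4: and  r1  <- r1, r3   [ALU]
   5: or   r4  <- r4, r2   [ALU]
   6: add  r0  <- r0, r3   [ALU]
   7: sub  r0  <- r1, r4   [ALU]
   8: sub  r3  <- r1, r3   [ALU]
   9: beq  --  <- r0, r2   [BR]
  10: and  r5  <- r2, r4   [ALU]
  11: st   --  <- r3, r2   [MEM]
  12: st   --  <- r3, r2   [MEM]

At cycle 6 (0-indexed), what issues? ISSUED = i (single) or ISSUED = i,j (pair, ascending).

ISSUED = 11

#0 head=0: mulh.MUL i0 RAW r1
#1 head=1: sub.ALU+sub.ALU i1&i2 dual
#2 head=3: and.ALU+and.ALU i3&i4 dual
#3 head=5: or.ALU+add.ALU i5&i6 dual
#4 head=7: sub.ALU+sub.ALU i7&i8 dual
#5 head=9: beq.BR+and.ALU i9&i10 dual
#6 head=11: st.MEM i11 no-port MEM/MEM
#7 head=12: st.MEM i12 tail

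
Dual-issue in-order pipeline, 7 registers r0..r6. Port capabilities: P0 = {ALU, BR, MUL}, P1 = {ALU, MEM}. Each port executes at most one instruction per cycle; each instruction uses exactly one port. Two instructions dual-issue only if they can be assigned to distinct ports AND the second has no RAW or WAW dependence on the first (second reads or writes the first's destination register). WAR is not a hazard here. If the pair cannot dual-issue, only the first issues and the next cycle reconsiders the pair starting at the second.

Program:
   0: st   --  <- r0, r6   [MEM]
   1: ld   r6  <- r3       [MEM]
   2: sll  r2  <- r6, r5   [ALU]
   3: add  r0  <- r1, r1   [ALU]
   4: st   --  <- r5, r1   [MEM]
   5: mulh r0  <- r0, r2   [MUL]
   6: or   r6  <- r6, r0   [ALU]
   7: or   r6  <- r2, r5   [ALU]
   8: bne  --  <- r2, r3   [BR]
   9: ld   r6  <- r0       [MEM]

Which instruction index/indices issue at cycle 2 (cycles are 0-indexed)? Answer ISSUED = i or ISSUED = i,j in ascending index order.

[0] i0  st  -- no-port MEM/MEM
[1] i1  ld  -- RAW r6
[2] i2/i3  sll+add  -- 2-wide
[3] i4/i5  st+mulh  -- 2-wide
[4] i6  or  -- WAW r6
[5] i7/i8  or+bne  -- 2-wide
[6] i9  ld  -- tail

ISSUED = 2,3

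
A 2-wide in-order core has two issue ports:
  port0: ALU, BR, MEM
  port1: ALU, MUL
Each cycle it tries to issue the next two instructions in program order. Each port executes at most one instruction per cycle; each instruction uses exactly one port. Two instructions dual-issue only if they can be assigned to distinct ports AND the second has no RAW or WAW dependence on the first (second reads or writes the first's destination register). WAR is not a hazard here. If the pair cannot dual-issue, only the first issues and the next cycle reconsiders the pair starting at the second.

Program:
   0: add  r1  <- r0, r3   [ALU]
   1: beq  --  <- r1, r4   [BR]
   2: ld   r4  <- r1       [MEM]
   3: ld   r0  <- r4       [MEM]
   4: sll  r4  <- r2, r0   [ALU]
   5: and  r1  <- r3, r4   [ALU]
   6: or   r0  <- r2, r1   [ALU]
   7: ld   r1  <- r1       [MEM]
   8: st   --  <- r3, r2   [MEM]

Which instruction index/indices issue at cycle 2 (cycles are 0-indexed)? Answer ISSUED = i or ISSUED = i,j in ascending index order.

t=0 i0:add ; RAW r1
t=1 i1:beq ; no-port BR/MEM
t=2 i2:ld ; no-port MEM/MEM
t=3 i3:ld ; RAW r0
t=4 i4:sll ; RAW r4
t=5 i5:and ; RAW r1
t=6 i6+i7:or ld ; pair
t=7 i8:st ; tail

ISSUED = 2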